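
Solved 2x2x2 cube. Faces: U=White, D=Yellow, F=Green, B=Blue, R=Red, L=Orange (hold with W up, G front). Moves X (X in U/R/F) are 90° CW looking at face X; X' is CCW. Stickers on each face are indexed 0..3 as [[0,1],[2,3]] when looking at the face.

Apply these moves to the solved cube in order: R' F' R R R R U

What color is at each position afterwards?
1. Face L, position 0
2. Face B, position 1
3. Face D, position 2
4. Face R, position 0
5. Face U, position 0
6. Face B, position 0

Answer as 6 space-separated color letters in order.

After move 1 (R'): R=RRRR U=WBWB F=GWGW D=YGYG B=YBYB
After move 2 (F'): F=WWGG U=WBRR R=GRYR D=OOYG L=OBOW
After move 3 (R): R=YGRR U=WWRG F=WOGG D=OYYY B=RBBB
After move 4 (R): R=RYRG U=WORG F=WYGY D=OBYR B=GBWB
After move 5 (R): R=RRGY U=WYRY F=WBGR D=OWYG B=GBOB
After move 6 (R): R=GRYR U=WBRR F=WWGG D=OOYG B=YBYB
After move 7 (U): U=RWRB F=GRGG R=YBYR B=OBYB L=WWOW
Query 1: L[0] = W
Query 2: B[1] = B
Query 3: D[2] = Y
Query 4: R[0] = Y
Query 5: U[0] = R
Query 6: B[0] = O

Answer: W B Y Y R O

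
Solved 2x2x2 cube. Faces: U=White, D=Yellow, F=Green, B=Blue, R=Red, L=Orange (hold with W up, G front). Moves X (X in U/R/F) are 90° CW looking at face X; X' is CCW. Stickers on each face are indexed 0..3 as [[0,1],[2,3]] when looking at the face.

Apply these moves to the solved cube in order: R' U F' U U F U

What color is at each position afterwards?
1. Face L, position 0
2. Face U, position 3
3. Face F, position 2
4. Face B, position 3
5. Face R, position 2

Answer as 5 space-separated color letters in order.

After move 1 (R'): R=RRRR U=WBWB F=GWGW D=YGYG B=YBYB
After move 2 (U): U=WWBB F=RRGW R=YBRR B=OOYB L=GWOO
After move 3 (F'): F=RWRG U=WWYR R=GBYR D=WOYG L=GBOB
After move 4 (U): U=YWRW F=GBRG R=OOYR B=GBYB L=RWOB
After move 5 (U): U=RYWW F=OORG R=GBYR B=RWYB L=GBOB
After move 6 (F): F=ROGO U=RYBB R=WBWR D=YGYG L=GWOO
After move 7 (U): U=BRBY F=WBGO R=RWWR B=GWYB L=ROOO
Query 1: L[0] = R
Query 2: U[3] = Y
Query 3: F[2] = G
Query 4: B[3] = B
Query 5: R[2] = W

Answer: R Y G B W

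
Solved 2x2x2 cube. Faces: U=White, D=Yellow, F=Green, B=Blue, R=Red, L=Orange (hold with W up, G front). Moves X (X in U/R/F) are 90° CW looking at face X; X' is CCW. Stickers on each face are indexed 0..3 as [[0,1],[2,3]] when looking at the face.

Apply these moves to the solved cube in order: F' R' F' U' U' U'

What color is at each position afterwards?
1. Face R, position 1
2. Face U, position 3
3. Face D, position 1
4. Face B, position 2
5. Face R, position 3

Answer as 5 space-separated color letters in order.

After move 1 (F'): F=GGGG U=WWRR R=YRYR D=OOYY L=OWOW
After move 2 (R'): R=RRYY U=WBRB F=GWGR D=OGYG B=YBOB
After move 3 (F'): F=WRGG U=WBRY R=GROY D=WWYG L=OBOR
After move 4 (U'): U=BYWR F=OBGG R=WROY B=GROB L=YBOR
After move 5 (U'): U=YRBW F=YBGG R=OBOY B=WROB L=GROR
After move 6 (U'): U=RWYB F=GRGG R=YBOY B=OBOB L=WROR
Query 1: R[1] = B
Query 2: U[3] = B
Query 3: D[1] = W
Query 4: B[2] = O
Query 5: R[3] = Y

Answer: B B W O Y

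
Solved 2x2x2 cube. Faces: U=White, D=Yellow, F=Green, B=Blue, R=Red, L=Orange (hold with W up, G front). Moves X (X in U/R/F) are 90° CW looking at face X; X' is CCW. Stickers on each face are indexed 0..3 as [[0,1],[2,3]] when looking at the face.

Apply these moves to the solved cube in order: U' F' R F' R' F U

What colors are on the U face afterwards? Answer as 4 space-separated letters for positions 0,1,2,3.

After move 1 (U'): U=WWWW F=OOGG R=GGRR B=RRBB L=BBOO
After move 2 (F'): F=OGOG U=WWGR R=YGYR D=BOYY L=BWOW
After move 3 (R): R=YYRG U=WGGG F=OOOY D=BBYR B=RRWB
After move 4 (F'): F=OYOO U=WGYR R=BYBG D=WWYR L=BGOG
After move 5 (R'): R=YGBB U=WWYR F=OGOR D=WYYO B=RRWB
After move 6 (F): F=OORG U=WWGG R=YGRB D=BYYO L=BWOY
After move 7 (U): U=GWGW F=YGRG R=RRRB B=BWWB L=OOOY
Query: U face = GWGW

Answer: G W G W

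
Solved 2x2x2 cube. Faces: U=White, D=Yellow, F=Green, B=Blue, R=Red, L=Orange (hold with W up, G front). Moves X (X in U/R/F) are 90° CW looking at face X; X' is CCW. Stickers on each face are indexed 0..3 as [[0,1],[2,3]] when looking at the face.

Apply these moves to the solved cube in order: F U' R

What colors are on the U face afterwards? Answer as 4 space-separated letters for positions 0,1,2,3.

Answer: W Y W G

Derivation:
After move 1 (F): F=GGGG U=WWOO R=WRWR D=RRYY L=OYOY
After move 2 (U'): U=WOWO F=OYGG R=GGWR B=WRBB L=BBOY
After move 3 (R): R=WGRG U=WYWG F=ORGY D=RBYW B=OROB
Query: U face = WYWG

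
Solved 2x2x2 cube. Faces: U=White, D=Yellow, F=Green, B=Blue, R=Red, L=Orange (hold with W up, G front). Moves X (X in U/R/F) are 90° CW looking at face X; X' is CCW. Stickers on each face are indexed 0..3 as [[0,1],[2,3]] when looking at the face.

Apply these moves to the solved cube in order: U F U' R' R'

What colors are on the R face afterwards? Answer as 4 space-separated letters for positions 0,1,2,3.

Answer: R W R G

Derivation:
After move 1 (U): U=WWWW F=RRGG R=BBRR B=OOBB L=GGOO
After move 2 (F): F=GRGR U=WWOG R=WBWR D=RBYY L=GYOY
After move 3 (U'): U=WGWO F=GYGR R=GRWR B=WBBB L=OOOY
After move 4 (R'): R=RRGW U=WBWW F=GGGO D=RYYR B=YBBB
After move 5 (R'): R=RWRG U=WBWY F=GBGW D=RGYO B=RBYB
Query: R face = RWRG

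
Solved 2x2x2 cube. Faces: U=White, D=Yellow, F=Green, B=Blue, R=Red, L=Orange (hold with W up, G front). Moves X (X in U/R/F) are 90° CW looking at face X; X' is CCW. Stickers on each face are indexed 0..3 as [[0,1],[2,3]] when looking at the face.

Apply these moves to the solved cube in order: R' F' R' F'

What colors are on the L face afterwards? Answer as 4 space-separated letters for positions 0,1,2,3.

After move 1 (R'): R=RRRR U=WBWB F=GWGW D=YGYG B=YBYB
After move 2 (F'): F=WWGG U=WBRR R=GRYR D=OOYG L=OBOW
After move 3 (R'): R=RRGY U=WYRY F=WBGR D=OWYG B=GBOB
After move 4 (F'): F=BRWG U=WYRG R=WROY D=BWYG L=OYOR
Query: L face = OYOR

Answer: O Y O R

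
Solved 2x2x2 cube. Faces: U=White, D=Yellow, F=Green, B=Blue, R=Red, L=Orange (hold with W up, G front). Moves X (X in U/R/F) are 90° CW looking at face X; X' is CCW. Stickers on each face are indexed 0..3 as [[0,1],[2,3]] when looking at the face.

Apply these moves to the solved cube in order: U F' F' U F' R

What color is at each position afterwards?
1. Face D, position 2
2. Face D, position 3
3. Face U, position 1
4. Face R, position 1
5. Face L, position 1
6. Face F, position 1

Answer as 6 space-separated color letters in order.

After move 1 (U): U=WWWW F=RRGG R=BBRR B=OOBB L=GGOO
After move 2 (F'): F=RGRG U=WWBR R=YBYR D=GOYY L=GWOW
After move 3 (F'): F=GGRR U=WWYY R=OBGR D=WWYY L=GROB
After move 4 (U): U=YWYW F=OBRR R=OOGR B=GRBB L=GGOB
After move 5 (F'): F=BROR U=YWOG R=WOWR D=GBYY L=GWOY
After move 6 (R): R=WWRO U=YROR F=BBOY D=GBYG B=GRWB
Query 1: D[2] = Y
Query 2: D[3] = G
Query 3: U[1] = R
Query 4: R[1] = W
Query 5: L[1] = W
Query 6: F[1] = B

Answer: Y G R W W B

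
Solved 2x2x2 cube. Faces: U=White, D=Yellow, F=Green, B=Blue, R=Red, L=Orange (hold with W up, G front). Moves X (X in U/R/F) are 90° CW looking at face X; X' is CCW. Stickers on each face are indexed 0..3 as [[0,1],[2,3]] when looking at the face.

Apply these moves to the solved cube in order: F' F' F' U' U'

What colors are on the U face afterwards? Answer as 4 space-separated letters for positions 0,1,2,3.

Answer: O O W W

Derivation:
After move 1 (F'): F=GGGG U=WWRR R=YRYR D=OOYY L=OWOW
After move 2 (F'): F=GGGG U=WWYY R=OROR D=WWYY L=OROR
After move 3 (F'): F=GGGG U=WWOO R=WRWR D=RRYY L=OYOY
After move 4 (U'): U=WOWO F=OYGG R=GGWR B=WRBB L=BBOY
After move 5 (U'): U=OOWW F=BBGG R=OYWR B=GGBB L=WROY
Query: U face = OOWW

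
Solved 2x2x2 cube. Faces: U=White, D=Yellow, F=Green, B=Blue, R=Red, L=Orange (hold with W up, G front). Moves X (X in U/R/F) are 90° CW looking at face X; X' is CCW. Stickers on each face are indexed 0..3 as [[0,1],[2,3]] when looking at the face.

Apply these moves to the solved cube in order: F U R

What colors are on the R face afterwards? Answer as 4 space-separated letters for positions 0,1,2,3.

Answer: W B R B

Derivation:
After move 1 (F): F=GGGG U=WWOO R=WRWR D=RRYY L=OYOY
After move 2 (U): U=OWOW F=WRGG R=BBWR B=OYBB L=GGOY
After move 3 (R): R=WBRB U=OROG F=WRGY D=RBYO B=WYWB
Query: R face = WBRB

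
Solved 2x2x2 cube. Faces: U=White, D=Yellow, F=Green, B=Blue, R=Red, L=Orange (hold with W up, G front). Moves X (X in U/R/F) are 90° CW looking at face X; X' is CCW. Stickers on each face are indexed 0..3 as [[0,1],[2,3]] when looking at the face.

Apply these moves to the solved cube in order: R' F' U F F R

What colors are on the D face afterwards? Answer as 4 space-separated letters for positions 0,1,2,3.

After move 1 (R'): R=RRRR U=WBWB F=GWGW D=YGYG B=YBYB
After move 2 (F'): F=WWGG U=WBRR R=GRYR D=OOYG L=OBOW
After move 3 (U): U=RWRB F=GRGG R=YBYR B=OBYB L=WWOW
After move 4 (F): F=GGGR U=RWWW R=RBBR D=YYYG L=WOOO
After move 5 (F): F=GGRG U=RWOO R=WBWR D=BRYG L=WYOY
After move 6 (R): R=WWRB U=RGOG F=GRRG D=BYYO B=OBWB
Query: D face = BYYO

Answer: B Y Y O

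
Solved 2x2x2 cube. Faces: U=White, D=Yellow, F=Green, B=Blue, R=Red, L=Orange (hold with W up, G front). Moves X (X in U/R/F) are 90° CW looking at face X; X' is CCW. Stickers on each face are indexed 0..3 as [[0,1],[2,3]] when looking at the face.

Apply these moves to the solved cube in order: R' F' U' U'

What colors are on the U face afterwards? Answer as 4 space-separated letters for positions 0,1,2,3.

Answer: R R B W

Derivation:
After move 1 (R'): R=RRRR U=WBWB F=GWGW D=YGYG B=YBYB
After move 2 (F'): F=WWGG U=WBRR R=GRYR D=OOYG L=OBOW
After move 3 (U'): U=BRWR F=OBGG R=WWYR B=GRYB L=YBOW
After move 4 (U'): U=RRBW F=YBGG R=OBYR B=WWYB L=GROW
Query: U face = RRBW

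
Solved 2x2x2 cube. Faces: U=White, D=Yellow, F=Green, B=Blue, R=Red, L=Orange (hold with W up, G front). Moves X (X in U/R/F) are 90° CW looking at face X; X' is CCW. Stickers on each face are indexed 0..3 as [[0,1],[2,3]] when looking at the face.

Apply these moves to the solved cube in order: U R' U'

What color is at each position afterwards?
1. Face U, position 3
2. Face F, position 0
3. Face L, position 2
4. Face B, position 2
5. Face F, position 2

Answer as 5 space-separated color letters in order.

After move 1 (U): U=WWWW F=RRGG R=BBRR B=OOBB L=GGOO
After move 2 (R'): R=BRBR U=WBWO F=RWGW D=YRYG B=YOYB
After move 3 (U'): U=BOWW F=GGGW R=RWBR B=BRYB L=YOOO
Query 1: U[3] = W
Query 2: F[0] = G
Query 3: L[2] = O
Query 4: B[2] = Y
Query 5: F[2] = G

Answer: W G O Y G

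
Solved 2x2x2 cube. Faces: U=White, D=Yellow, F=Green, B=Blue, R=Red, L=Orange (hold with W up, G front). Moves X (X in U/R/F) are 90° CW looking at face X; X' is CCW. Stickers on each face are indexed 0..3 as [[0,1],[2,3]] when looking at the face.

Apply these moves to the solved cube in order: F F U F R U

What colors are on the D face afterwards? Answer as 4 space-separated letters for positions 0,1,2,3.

After move 1 (F): F=GGGG U=WWOO R=WRWR D=RRYY L=OYOY
After move 2 (F): F=GGGG U=WWYY R=OROR D=WWYY L=OROR
After move 3 (U): U=YWYW F=ORGG R=BBOR B=ORBB L=GGOR
After move 4 (F): F=GOGR U=YWRG R=YBWR D=OBYY L=GWOW
After move 5 (R): R=WYRB U=YORR F=GBGY D=OBYO B=GRWB
After move 6 (U): U=RYRO F=WYGY R=GRRB B=GWWB L=GBOW
Query: D face = OBYO

Answer: O B Y O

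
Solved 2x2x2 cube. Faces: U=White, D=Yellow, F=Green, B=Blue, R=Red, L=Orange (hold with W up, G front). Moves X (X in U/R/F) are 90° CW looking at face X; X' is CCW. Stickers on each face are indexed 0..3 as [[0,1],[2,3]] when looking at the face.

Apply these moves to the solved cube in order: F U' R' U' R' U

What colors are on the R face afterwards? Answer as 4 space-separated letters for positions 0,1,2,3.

Answer: G R O G

Derivation:
After move 1 (F): F=GGGG U=WWOO R=WRWR D=RRYY L=OYOY
After move 2 (U'): U=WOWO F=OYGG R=GGWR B=WRBB L=BBOY
After move 3 (R'): R=GRGW U=WBWW F=OOGO D=RYYG B=YRRB
After move 4 (U'): U=BWWW F=BBGO R=OOGW B=GRRB L=YROY
After move 5 (R'): R=OWOG U=BRWG F=BWGW D=RBYO B=GRYB
After move 6 (U): U=WBGR F=OWGW R=GROG B=YRYB L=BWOY
Query: R face = GROG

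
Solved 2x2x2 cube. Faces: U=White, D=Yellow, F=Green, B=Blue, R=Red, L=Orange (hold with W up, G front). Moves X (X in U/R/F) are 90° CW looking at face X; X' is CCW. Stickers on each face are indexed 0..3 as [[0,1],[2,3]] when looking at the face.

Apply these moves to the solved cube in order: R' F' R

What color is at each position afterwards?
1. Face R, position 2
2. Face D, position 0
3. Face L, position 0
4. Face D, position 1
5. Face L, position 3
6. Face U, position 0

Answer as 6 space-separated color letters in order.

Answer: R O O Y W W

Derivation:
After move 1 (R'): R=RRRR U=WBWB F=GWGW D=YGYG B=YBYB
After move 2 (F'): F=WWGG U=WBRR R=GRYR D=OOYG L=OBOW
After move 3 (R): R=YGRR U=WWRG F=WOGG D=OYYY B=RBBB
Query 1: R[2] = R
Query 2: D[0] = O
Query 3: L[0] = O
Query 4: D[1] = Y
Query 5: L[3] = W
Query 6: U[0] = W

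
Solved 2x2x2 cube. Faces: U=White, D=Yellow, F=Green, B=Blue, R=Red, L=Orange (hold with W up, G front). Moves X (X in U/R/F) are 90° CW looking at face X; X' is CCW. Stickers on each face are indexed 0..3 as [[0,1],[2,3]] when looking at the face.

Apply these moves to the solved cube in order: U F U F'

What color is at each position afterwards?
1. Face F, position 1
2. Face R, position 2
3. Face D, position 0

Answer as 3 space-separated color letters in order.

After move 1 (U): U=WWWW F=RRGG R=BBRR B=OOBB L=GGOO
After move 2 (F): F=GRGR U=WWOG R=WBWR D=RBYY L=GYOY
After move 3 (U): U=OWGW F=WBGR R=OOWR B=GYBB L=GROY
After move 4 (F'): F=BRWG U=OWOW R=BORR D=RYYY L=GWOG
Query 1: F[1] = R
Query 2: R[2] = R
Query 3: D[0] = R

Answer: R R R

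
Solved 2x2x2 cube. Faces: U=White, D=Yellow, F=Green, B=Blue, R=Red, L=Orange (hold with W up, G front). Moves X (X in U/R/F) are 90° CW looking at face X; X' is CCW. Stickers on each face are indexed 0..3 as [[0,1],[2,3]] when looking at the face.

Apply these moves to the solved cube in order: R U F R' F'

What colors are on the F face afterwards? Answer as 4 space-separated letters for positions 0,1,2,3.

After move 1 (R): R=RRRR U=WGWG F=GYGY D=YBYB B=WBWB
After move 2 (U): U=WWGG F=RRGY R=WBRR B=OOWB L=GYOO
After move 3 (F): F=GRYR U=WWOY R=GBGR D=RWYB L=GYOB
After move 4 (R'): R=BRGG U=WWOO F=GWYY D=RRYR B=BOWB
After move 5 (F'): F=WYGY U=WWBG R=RRRG D=YBYR L=GOOO
Query: F face = WYGY

Answer: W Y G Y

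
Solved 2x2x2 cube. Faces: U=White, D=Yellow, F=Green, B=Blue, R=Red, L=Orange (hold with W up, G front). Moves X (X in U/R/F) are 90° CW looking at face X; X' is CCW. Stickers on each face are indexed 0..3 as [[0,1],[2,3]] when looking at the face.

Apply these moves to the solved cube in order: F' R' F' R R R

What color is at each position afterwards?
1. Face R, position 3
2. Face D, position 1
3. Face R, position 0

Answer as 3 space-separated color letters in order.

Answer: O R R

Derivation:
After move 1 (F'): F=GGGG U=WWRR R=YRYR D=OOYY L=OWOW
After move 2 (R'): R=RRYY U=WBRB F=GWGR D=OGYG B=YBOB
After move 3 (F'): F=WRGG U=WBRY R=GROY D=WWYG L=OBOR
After move 4 (R): R=OGYR U=WRRG F=WWGG D=WOYY B=YBBB
After move 5 (R): R=YORG U=WWRG F=WOGY D=WBYY B=GBRB
After move 6 (R): R=RYGO U=WORY F=WBGY D=WRYG B=GBWB
Query 1: R[3] = O
Query 2: D[1] = R
Query 3: R[0] = R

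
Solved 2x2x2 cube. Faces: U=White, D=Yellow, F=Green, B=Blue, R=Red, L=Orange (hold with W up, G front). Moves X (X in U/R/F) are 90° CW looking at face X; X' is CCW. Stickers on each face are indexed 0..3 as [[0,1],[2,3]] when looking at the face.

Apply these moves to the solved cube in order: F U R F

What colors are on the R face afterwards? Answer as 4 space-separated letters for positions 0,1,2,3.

After move 1 (F): F=GGGG U=WWOO R=WRWR D=RRYY L=OYOY
After move 2 (U): U=OWOW F=WRGG R=BBWR B=OYBB L=GGOY
After move 3 (R): R=WBRB U=OROG F=WRGY D=RBYO B=WYWB
After move 4 (F): F=GWYR U=ORYG R=OBGB D=RWYO L=GROB
Query: R face = OBGB

Answer: O B G B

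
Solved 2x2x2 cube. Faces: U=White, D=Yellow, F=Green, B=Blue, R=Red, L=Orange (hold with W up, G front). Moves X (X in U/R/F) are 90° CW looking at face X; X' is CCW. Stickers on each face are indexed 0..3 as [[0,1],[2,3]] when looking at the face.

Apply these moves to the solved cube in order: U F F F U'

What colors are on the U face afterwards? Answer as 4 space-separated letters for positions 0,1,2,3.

After move 1 (U): U=WWWW F=RRGG R=BBRR B=OOBB L=GGOO
After move 2 (F): F=GRGR U=WWOG R=WBWR D=RBYY L=GYOY
After move 3 (F): F=GGRR U=WWYY R=OBGR D=WWYY L=GROB
After move 4 (F): F=RGRG U=WWBR R=YBYR D=GOYY L=GWOW
After move 5 (U'): U=WRWB F=GWRG R=RGYR B=YBBB L=OOOW
Query: U face = WRWB

Answer: W R W B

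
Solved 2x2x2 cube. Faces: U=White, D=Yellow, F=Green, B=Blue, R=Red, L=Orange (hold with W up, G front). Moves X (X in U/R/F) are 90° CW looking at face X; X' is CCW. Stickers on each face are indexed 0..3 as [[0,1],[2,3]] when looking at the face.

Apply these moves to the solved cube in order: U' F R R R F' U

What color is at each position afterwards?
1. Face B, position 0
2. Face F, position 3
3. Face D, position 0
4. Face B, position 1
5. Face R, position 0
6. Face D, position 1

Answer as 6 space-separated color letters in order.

After move 1 (U'): U=WWWW F=OOGG R=GGRR B=RRBB L=BBOO
After move 2 (F): F=GOGO U=WWOB R=WGWR D=RGYY L=BYOY
After move 3 (R): R=WWRG U=WOOO F=GGGY D=RBYR B=BRWB
After move 4 (R): R=RWGW U=WGOY F=GBGR D=RWYB B=OROB
After move 5 (R): R=GRWW U=WBOR F=GWGB D=ROYO B=YRGB
After move 6 (F'): F=WBGG U=WBGW R=ORRW D=YYYO L=BROO
After move 7 (U): U=GWWB F=ORGG R=YRRW B=BRGB L=WBOO
Query 1: B[0] = B
Query 2: F[3] = G
Query 3: D[0] = Y
Query 4: B[1] = R
Query 5: R[0] = Y
Query 6: D[1] = Y

Answer: B G Y R Y Y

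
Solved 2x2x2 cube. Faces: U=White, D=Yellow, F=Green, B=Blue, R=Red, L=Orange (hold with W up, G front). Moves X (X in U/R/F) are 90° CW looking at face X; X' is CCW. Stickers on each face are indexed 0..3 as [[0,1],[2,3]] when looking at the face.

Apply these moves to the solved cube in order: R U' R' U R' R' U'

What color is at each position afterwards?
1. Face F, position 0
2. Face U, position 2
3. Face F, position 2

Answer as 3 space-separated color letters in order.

Answer: O W G

Derivation:
After move 1 (R): R=RRRR U=WGWG F=GYGY D=YBYB B=WBWB
After move 2 (U'): U=GGWW F=OOGY R=GYRR B=RRWB L=WBOO
After move 3 (R'): R=YRGR U=GWWR F=OGGW D=YOYY B=BRBB
After move 4 (U): U=WGRW F=YRGW R=BRGR B=WBBB L=OGOO
After move 5 (R'): R=RRBG U=WBRW F=YGGW D=YRYW B=YBOB
After move 6 (R'): R=RGRB U=WORY F=YBGW D=YGYW B=WBRB
After move 7 (U'): U=OYWR F=OGGW R=YBRB B=RGRB L=WBOO
Query 1: F[0] = O
Query 2: U[2] = W
Query 3: F[2] = G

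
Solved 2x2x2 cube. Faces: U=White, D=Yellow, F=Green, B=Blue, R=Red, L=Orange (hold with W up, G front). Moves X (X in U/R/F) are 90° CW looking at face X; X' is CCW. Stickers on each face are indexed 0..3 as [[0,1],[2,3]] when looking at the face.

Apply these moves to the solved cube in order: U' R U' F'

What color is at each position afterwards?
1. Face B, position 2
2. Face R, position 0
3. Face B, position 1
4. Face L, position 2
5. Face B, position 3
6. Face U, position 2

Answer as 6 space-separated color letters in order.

After move 1 (U'): U=WWWW F=OOGG R=GGRR B=RRBB L=BBOO
After move 2 (R): R=RGRG U=WOWG F=OYGY D=YBYR B=WRWB
After move 3 (U'): U=OGWW F=BBGY R=OYRG B=RGWB L=WROO
After move 4 (F'): F=BYBG U=OGOR R=BYYG D=ROYR L=WWOW
Query 1: B[2] = W
Query 2: R[0] = B
Query 3: B[1] = G
Query 4: L[2] = O
Query 5: B[3] = B
Query 6: U[2] = O

Answer: W B G O B O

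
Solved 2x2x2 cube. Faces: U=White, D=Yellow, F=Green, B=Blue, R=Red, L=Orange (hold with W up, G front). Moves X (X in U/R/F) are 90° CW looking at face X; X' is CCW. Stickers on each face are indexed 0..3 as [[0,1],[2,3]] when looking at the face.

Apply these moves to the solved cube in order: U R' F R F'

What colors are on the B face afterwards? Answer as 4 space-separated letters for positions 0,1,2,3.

After move 1 (U): U=WWWW F=RRGG R=BBRR B=OOBB L=GGOO
After move 2 (R'): R=BRBR U=WBWO F=RWGW D=YRYG B=YOYB
After move 3 (F): F=GRWW U=WBOG R=WROR D=BBYG L=GYOR
After move 4 (R): R=OWRR U=WROW F=GBWG D=BYYY B=GOBB
After move 5 (F'): F=BGGW U=WROR R=YWBR D=YRYY L=GWOO
Query: B face = GOBB

Answer: G O B B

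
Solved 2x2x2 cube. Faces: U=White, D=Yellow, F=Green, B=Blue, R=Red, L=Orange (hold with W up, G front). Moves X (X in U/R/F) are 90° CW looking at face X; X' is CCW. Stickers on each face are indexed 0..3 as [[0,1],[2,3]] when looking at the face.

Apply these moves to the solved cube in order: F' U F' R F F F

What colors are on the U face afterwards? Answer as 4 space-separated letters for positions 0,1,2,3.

After move 1 (F'): F=GGGG U=WWRR R=YRYR D=OOYY L=OWOW
After move 2 (U): U=RWRW F=YRGG R=BBYR B=OWBB L=GGOW
After move 3 (F'): F=RGYG U=RWBY R=OBOR D=GWYY L=GWOR
After move 4 (R): R=OORB U=RGBG F=RWYY D=GBYO B=YWWB
After move 5 (F): F=YRYW U=RGRW R=BOGB D=ROYO L=GGOB
After move 6 (F): F=YYWR U=RGBG R=ROWB D=GBYO L=GROO
After move 7 (F): F=WYRY U=RGOR R=BOGB D=WRYO L=GGOB
Query: U face = RGOR

Answer: R G O R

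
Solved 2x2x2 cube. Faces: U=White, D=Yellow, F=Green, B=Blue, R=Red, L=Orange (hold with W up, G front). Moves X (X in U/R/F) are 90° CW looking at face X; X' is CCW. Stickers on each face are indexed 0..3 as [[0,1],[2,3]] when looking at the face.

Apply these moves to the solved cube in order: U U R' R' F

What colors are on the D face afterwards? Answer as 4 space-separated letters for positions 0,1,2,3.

Answer: O R Y W

Derivation:
After move 1 (U): U=WWWW F=RRGG R=BBRR B=OOBB L=GGOO
After move 2 (U): U=WWWW F=BBGG R=OORR B=GGBB L=RROO
After move 3 (R'): R=OROR U=WBWG F=BWGW D=YBYG B=YGYB
After move 4 (R'): R=RROO U=WYWY F=BBGG D=YWYW B=GGBB
After move 5 (F): F=GBGB U=WYOR R=WRYO D=ORYW L=RYOW
Query: D face = ORYW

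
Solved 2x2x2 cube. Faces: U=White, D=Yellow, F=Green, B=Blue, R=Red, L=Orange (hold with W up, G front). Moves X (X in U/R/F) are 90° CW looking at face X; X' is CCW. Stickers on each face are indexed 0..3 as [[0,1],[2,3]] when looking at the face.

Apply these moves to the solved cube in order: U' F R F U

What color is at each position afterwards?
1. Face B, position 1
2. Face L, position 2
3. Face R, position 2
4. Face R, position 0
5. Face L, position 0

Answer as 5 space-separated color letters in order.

Answer: R O O B G

Derivation:
After move 1 (U'): U=WWWW F=OOGG R=GGRR B=RRBB L=BBOO
After move 2 (F): F=GOGO U=WWOB R=WGWR D=RGYY L=BYOY
After move 3 (R): R=WWRG U=WOOO F=GGGY D=RBYR B=BRWB
After move 4 (F): F=GGYG U=WOYY R=OWOG D=RWYR L=BROB
After move 5 (U): U=YWYO F=OWYG R=BROG B=BRWB L=GGOB
Query 1: B[1] = R
Query 2: L[2] = O
Query 3: R[2] = O
Query 4: R[0] = B
Query 5: L[0] = G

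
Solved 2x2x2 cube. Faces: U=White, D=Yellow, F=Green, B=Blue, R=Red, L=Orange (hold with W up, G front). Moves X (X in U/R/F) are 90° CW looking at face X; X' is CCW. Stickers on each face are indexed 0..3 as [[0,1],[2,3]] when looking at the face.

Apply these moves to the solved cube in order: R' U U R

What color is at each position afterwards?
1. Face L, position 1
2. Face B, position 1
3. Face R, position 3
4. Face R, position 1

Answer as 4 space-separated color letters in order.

After move 1 (R'): R=RRRR U=WBWB F=GWGW D=YGYG B=YBYB
After move 2 (U): U=WWBB F=RRGW R=YBRR B=OOYB L=GWOO
After move 3 (U): U=BWBW F=YBGW R=OORR B=GWYB L=RROO
After move 4 (R): R=RORO U=BBBW F=YGGG D=YYYG B=WWWB
Query 1: L[1] = R
Query 2: B[1] = W
Query 3: R[3] = O
Query 4: R[1] = O

Answer: R W O O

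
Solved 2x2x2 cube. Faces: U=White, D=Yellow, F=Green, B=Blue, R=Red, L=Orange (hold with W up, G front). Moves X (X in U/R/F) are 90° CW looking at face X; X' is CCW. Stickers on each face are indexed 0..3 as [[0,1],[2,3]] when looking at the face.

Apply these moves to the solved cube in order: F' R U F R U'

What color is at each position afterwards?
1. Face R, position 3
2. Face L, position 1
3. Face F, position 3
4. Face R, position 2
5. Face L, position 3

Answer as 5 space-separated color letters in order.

After move 1 (F'): F=GGGG U=WWRR R=YRYR D=OOYY L=OWOW
After move 2 (R): R=YYRR U=WGRG F=GOGY D=OBYB B=RBWB
After move 3 (U): U=RWGG F=YYGY R=RBRR B=OWWB L=GOOW
After move 4 (F): F=GYYY U=RWWO R=GBGR D=RRYB L=GOOB
After move 5 (R): R=GGRB U=RYWY F=GRYB D=RWYO B=OWWB
After move 6 (U'): U=YYRW F=GOYB R=GRRB B=GGWB L=OWOB
Query 1: R[3] = B
Query 2: L[1] = W
Query 3: F[3] = B
Query 4: R[2] = R
Query 5: L[3] = B

Answer: B W B R B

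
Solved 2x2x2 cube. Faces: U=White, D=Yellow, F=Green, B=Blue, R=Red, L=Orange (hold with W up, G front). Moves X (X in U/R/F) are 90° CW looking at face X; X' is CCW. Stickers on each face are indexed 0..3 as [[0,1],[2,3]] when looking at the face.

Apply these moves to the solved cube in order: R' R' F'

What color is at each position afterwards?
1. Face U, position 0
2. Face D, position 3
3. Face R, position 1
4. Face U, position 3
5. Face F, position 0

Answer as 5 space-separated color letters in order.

Answer: W W R R B

Derivation:
After move 1 (R'): R=RRRR U=WBWB F=GWGW D=YGYG B=YBYB
After move 2 (R'): R=RRRR U=WYWY F=GBGB D=YWYW B=GBGB
After move 3 (F'): F=BBGG U=WYRR R=WRYR D=OOYW L=OYOW
Query 1: U[0] = W
Query 2: D[3] = W
Query 3: R[1] = R
Query 4: U[3] = R
Query 5: F[0] = B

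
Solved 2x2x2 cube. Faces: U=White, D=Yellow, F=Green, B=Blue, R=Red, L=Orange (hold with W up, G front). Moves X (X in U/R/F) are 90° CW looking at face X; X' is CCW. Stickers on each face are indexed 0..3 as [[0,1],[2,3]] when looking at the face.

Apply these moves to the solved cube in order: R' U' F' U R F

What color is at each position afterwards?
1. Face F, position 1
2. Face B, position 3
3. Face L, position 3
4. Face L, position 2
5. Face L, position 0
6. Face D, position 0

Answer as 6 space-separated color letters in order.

After move 1 (R'): R=RRRR U=WBWB F=GWGW D=YGYG B=YBYB
After move 2 (U'): U=BBWW F=OOGW R=GWRR B=RRYB L=YBOO
After move 3 (F'): F=OWOG U=BBGR R=GWYR D=BOYG L=YWOW
After move 4 (U): U=GBRB F=GWOG R=RRYR B=YWYB L=OWOW
After move 5 (R): R=YRRR U=GWRG F=GOOG D=BYYY B=BWBB
After move 6 (F): F=OGGO U=GWWW R=RRGR D=RYYY L=OBOY
Query 1: F[1] = G
Query 2: B[3] = B
Query 3: L[3] = Y
Query 4: L[2] = O
Query 5: L[0] = O
Query 6: D[0] = R

Answer: G B Y O O R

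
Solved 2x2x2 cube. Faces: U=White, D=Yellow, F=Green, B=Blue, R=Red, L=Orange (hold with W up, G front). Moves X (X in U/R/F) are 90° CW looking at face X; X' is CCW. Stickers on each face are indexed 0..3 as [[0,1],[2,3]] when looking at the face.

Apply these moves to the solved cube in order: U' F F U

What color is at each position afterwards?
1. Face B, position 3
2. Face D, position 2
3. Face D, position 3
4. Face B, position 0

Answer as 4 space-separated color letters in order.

Answer: B Y Y B

Derivation:
After move 1 (U'): U=WWWW F=OOGG R=GGRR B=RRBB L=BBOO
After move 2 (F): F=GOGO U=WWOB R=WGWR D=RGYY L=BYOY
After move 3 (F): F=GGOO U=WWYY R=OGBR D=WWYY L=BROG
After move 4 (U): U=YWYW F=OGOO R=RRBR B=BRBB L=GGOG
Query 1: B[3] = B
Query 2: D[2] = Y
Query 3: D[3] = Y
Query 4: B[0] = B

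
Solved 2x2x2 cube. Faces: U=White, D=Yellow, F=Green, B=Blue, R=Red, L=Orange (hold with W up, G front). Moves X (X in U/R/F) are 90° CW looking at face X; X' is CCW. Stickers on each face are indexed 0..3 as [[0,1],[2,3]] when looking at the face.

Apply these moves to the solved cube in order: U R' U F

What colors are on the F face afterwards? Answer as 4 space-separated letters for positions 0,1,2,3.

After move 1 (U): U=WWWW F=RRGG R=BBRR B=OOBB L=GGOO
After move 2 (R'): R=BRBR U=WBWO F=RWGW D=YRYG B=YOYB
After move 3 (U): U=WWOB F=BRGW R=YOBR B=GGYB L=RWOO
After move 4 (F): F=GBWR U=WWOW R=OOBR D=BYYG L=RYOR
Query: F face = GBWR

Answer: G B W R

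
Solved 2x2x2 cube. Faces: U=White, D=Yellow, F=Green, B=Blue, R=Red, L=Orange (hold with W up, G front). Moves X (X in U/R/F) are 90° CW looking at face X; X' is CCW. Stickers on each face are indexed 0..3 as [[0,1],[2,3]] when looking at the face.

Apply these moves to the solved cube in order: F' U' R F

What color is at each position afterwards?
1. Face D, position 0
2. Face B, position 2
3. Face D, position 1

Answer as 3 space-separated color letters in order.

Answer: R R Y

Derivation:
After move 1 (F'): F=GGGG U=WWRR R=YRYR D=OOYY L=OWOW
After move 2 (U'): U=WRWR F=OWGG R=GGYR B=YRBB L=BBOW
After move 3 (R): R=YGRG U=WWWG F=OOGY D=OBYY B=RRRB
After move 4 (F): F=GOYO U=WWWB R=WGGG D=RYYY L=BOOB
Query 1: D[0] = R
Query 2: B[2] = R
Query 3: D[1] = Y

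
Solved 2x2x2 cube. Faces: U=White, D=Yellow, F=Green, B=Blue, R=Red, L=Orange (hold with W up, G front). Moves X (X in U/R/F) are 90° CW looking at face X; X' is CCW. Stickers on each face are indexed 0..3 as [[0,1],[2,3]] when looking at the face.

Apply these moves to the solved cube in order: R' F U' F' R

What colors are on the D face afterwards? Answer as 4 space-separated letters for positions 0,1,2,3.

Answer: B Y Y W

Derivation:
After move 1 (R'): R=RRRR U=WBWB F=GWGW D=YGYG B=YBYB
After move 2 (F): F=GGWW U=WBOO R=WRBR D=RRYG L=OYOG
After move 3 (U'): U=BOWO F=OYWW R=GGBR B=WRYB L=YBOG
After move 4 (F'): F=YWOW U=BOGB R=RGRR D=BGYG L=YOOW
After move 5 (R): R=RRRG U=BWGW F=YGOG D=BYYW B=BROB
Query: D face = BYYW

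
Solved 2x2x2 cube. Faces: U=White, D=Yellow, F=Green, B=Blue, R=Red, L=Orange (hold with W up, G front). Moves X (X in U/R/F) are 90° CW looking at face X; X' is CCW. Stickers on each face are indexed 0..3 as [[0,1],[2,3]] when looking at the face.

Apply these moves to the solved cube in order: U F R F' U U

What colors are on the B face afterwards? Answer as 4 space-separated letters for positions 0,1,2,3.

Answer: B Y W B

Derivation:
After move 1 (U): U=WWWW F=RRGG R=BBRR B=OOBB L=GGOO
After move 2 (F): F=GRGR U=WWOG R=WBWR D=RBYY L=GYOY
After move 3 (R): R=WWRB U=WROR F=GBGY D=RBYO B=GOWB
After move 4 (F'): F=BYGG U=WRWR R=BWRB D=YYYO L=GROO
After move 5 (U): U=WWRR F=BWGG R=GORB B=GRWB L=BYOO
After move 6 (U): U=RWRW F=GOGG R=GRRB B=BYWB L=BWOO
Query: B face = BYWB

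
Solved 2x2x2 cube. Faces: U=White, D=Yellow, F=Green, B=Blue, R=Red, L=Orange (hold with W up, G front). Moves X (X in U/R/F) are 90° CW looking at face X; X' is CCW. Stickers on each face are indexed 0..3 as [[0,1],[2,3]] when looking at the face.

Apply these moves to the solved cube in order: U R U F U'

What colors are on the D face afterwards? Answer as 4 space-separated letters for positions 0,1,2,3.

Answer: R W Y O

Derivation:
After move 1 (U): U=WWWW F=RRGG R=BBRR B=OOBB L=GGOO
After move 2 (R): R=RBRB U=WRWG F=RYGY D=YBYO B=WOWB
After move 3 (U): U=WWGR F=RBGY R=WORB B=GGWB L=RYOO
After move 4 (F): F=GRYB U=WWOY R=GORB D=RWYO L=RYOB
After move 5 (U'): U=WYWO F=RYYB R=GRRB B=GOWB L=GGOB
Query: D face = RWYO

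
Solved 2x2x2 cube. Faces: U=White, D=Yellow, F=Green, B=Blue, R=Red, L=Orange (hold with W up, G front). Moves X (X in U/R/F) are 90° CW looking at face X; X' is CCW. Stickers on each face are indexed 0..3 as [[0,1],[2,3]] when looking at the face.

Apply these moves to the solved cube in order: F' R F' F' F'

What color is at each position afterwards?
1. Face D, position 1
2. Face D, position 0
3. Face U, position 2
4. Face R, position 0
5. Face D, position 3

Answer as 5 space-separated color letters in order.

After move 1 (F'): F=GGGG U=WWRR R=YRYR D=OOYY L=OWOW
After move 2 (R): R=YYRR U=WGRG F=GOGY D=OBYB B=RBWB
After move 3 (F'): F=OYGG U=WGYR R=BYOR D=WWYB L=OGOR
After move 4 (F'): F=YGOG U=WGBO R=WYWR D=GRYB L=OROY
After move 5 (F'): F=GGYO U=WGWW R=RYGR D=RYYB L=OOOB
Query 1: D[1] = Y
Query 2: D[0] = R
Query 3: U[2] = W
Query 4: R[0] = R
Query 5: D[3] = B

Answer: Y R W R B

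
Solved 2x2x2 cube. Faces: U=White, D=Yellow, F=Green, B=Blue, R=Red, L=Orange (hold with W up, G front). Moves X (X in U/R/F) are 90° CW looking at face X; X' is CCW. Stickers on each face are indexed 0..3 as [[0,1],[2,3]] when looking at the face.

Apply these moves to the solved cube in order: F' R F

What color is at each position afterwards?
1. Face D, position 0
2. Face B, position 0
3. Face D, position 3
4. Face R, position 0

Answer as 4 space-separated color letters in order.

Answer: R R B R

Derivation:
After move 1 (F'): F=GGGG U=WWRR R=YRYR D=OOYY L=OWOW
After move 2 (R): R=YYRR U=WGRG F=GOGY D=OBYB B=RBWB
After move 3 (F): F=GGYO U=WGWW R=RYGR D=RYYB L=OOOB
Query 1: D[0] = R
Query 2: B[0] = R
Query 3: D[3] = B
Query 4: R[0] = R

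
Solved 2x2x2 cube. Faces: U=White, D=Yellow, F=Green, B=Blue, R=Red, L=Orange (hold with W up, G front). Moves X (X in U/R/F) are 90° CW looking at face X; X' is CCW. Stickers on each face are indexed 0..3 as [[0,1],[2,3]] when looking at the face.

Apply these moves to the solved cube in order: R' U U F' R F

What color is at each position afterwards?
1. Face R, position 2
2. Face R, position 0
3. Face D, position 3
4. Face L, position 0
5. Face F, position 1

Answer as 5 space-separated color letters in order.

After move 1 (R'): R=RRRR U=WBWB F=GWGW D=YGYG B=YBYB
After move 2 (U): U=WWBB F=RRGW R=YBRR B=OOYB L=GWOO
After move 3 (U): U=BWBW F=YBGW R=OORR B=GWYB L=RROO
After move 4 (F'): F=BWYG U=BWOR R=GOYR D=ROYG L=RWOB
After move 5 (R): R=YGRO U=BWOG F=BOYG D=RYYG B=RWWB
After move 6 (F): F=YBGO U=BWBW R=OGGO D=RYYG L=RROY
Query 1: R[2] = G
Query 2: R[0] = O
Query 3: D[3] = G
Query 4: L[0] = R
Query 5: F[1] = B

Answer: G O G R B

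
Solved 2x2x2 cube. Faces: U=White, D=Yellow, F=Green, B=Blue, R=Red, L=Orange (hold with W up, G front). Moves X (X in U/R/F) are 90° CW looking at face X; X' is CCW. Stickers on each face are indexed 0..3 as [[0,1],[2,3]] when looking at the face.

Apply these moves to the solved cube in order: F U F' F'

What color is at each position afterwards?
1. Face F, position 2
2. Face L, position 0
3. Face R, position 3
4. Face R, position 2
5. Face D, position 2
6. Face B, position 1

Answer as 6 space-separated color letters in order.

Answer: R G R G Y Y

Derivation:
After move 1 (F): F=GGGG U=WWOO R=WRWR D=RRYY L=OYOY
After move 2 (U): U=OWOW F=WRGG R=BBWR B=OYBB L=GGOY
After move 3 (F'): F=RGWG U=OWBW R=RBRR D=GYYY L=GWOO
After move 4 (F'): F=GGRW U=OWRR R=YBGR D=WOYY L=GWOB
Query 1: F[2] = R
Query 2: L[0] = G
Query 3: R[3] = R
Query 4: R[2] = G
Query 5: D[2] = Y
Query 6: B[1] = Y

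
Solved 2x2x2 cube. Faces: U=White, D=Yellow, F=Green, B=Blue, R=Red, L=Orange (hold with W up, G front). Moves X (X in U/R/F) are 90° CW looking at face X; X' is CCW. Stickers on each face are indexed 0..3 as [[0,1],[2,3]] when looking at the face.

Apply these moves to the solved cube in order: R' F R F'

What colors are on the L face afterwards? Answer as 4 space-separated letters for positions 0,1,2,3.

After move 1 (R'): R=RRRR U=WBWB F=GWGW D=YGYG B=YBYB
After move 2 (F): F=GGWW U=WBOO R=WRBR D=RRYG L=OYOG
After move 3 (R): R=BWRR U=WGOW F=GRWG D=RYYY B=OBBB
After move 4 (F'): F=RGGW U=WGBR R=YWRR D=YGYY L=OWOO
Query: L face = OWOO

Answer: O W O O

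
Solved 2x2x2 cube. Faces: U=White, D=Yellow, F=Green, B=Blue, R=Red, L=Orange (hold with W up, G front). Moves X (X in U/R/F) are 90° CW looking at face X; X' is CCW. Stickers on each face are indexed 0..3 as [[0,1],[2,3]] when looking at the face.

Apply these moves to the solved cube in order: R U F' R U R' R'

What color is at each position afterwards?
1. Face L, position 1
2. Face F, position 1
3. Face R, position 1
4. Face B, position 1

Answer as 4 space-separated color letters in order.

After move 1 (R): R=RRRR U=WGWG F=GYGY D=YBYB B=WBWB
After move 2 (U): U=WWGG F=RRGY R=WBRR B=OOWB L=GYOO
After move 3 (F'): F=RYRG U=WWWR R=BBYR D=YOYB L=GGOG
After move 4 (R): R=YBRB U=WYWG F=RORB D=YWYO B=ROWB
After move 5 (U): U=WWGY F=YBRB R=RORB B=GGWB L=ROOG
After move 6 (R'): R=OBRR U=WWGG F=YWRY D=YBYB B=OGWB
After move 7 (R'): R=BROR U=WWGO F=YWRG D=YWYY B=BGBB
Query 1: L[1] = O
Query 2: F[1] = W
Query 3: R[1] = R
Query 4: B[1] = G

Answer: O W R G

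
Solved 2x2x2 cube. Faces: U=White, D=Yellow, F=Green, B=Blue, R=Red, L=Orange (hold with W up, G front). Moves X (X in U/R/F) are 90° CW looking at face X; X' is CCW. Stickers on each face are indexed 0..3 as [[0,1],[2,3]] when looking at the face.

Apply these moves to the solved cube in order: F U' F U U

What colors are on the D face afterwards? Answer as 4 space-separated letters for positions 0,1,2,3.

Answer: W G Y Y

Derivation:
After move 1 (F): F=GGGG U=WWOO R=WRWR D=RRYY L=OYOY
After move 2 (U'): U=WOWO F=OYGG R=GGWR B=WRBB L=BBOY
After move 3 (F): F=GOGY U=WOYB R=WGOR D=WGYY L=BROR
After move 4 (U): U=YWBO F=WGGY R=WROR B=BRBB L=GOOR
After move 5 (U): U=BYOW F=WRGY R=BROR B=GOBB L=WGOR
Query: D face = WGYY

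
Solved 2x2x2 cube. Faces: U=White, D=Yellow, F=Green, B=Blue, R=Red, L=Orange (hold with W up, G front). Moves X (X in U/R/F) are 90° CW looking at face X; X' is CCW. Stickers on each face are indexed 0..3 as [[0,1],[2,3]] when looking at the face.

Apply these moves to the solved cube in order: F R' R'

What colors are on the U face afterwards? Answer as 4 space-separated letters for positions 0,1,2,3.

After move 1 (F): F=GGGG U=WWOO R=WRWR D=RRYY L=OYOY
After move 2 (R'): R=RRWW U=WBOB F=GWGO D=RGYG B=YBRB
After move 3 (R'): R=RWRW U=WROY F=GBGB D=RWYO B=GBGB
Query: U face = WROY

Answer: W R O Y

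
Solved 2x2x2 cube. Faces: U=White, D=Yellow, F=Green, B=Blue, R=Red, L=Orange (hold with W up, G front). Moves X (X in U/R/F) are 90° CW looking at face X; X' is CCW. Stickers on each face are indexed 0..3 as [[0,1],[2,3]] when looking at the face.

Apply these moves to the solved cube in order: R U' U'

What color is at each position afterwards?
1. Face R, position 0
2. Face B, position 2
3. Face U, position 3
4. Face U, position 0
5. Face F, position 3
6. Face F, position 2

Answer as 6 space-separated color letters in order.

After move 1 (R): R=RRRR U=WGWG F=GYGY D=YBYB B=WBWB
After move 2 (U'): U=GGWW F=OOGY R=GYRR B=RRWB L=WBOO
After move 3 (U'): U=GWGW F=WBGY R=OORR B=GYWB L=RROO
Query 1: R[0] = O
Query 2: B[2] = W
Query 3: U[3] = W
Query 4: U[0] = G
Query 5: F[3] = Y
Query 6: F[2] = G

Answer: O W W G Y G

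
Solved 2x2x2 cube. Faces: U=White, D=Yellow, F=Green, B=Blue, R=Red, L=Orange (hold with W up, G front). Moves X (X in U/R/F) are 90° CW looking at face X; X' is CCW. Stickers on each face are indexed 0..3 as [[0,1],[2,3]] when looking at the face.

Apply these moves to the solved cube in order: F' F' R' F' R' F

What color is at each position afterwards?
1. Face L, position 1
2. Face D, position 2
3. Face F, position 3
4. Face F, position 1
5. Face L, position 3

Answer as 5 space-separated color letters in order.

After move 1 (F'): F=GGGG U=WWRR R=YRYR D=OOYY L=OWOW
After move 2 (F'): F=GGGG U=WWYY R=OROR D=WWYY L=OROR
After move 3 (R'): R=RROO U=WBYB F=GWGY D=WGYG B=YBWB
After move 4 (F'): F=WYGG U=WBRO R=GRWO D=RRYG L=OBOY
After move 5 (R'): R=ROGW U=WWRY F=WBGO D=RYYG B=GBRB
After move 6 (F): F=GWOB U=WWYB R=ROYW D=GRYG L=OROY
Query 1: L[1] = R
Query 2: D[2] = Y
Query 3: F[3] = B
Query 4: F[1] = W
Query 5: L[3] = Y

Answer: R Y B W Y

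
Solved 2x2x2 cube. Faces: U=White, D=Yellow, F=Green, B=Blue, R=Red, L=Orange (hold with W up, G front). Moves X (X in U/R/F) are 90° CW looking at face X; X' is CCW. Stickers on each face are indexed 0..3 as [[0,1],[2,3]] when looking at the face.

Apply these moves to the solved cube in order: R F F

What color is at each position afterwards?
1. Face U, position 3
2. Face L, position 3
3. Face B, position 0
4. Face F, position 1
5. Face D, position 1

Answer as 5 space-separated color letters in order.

After move 1 (R): R=RRRR U=WGWG F=GYGY D=YBYB B=WBWB
After move 2 (F): F=GGYY U=WGOO R=WRGR D=RRYB L=OYOB
After move 3 (F): F=YGYG U=WGBY R=OROR D=GWYB L=OROR
Query 1: U[3] = Y
Query 2: L[3] = R
Query 3: B[0] = W
Query 4: F[1] = G
Query 5: D[1] = W

Answer: Y R W G W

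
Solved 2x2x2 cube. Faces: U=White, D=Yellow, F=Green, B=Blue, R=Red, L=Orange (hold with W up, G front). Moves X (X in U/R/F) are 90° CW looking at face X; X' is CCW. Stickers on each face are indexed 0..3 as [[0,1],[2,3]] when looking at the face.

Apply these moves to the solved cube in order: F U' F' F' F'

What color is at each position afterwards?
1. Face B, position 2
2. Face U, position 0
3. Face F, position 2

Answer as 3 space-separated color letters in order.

Answer: B W G

Derivation:
After move 1 (F): F=GGGG U=WWOO R=WRWR D=RRYY L=OYOY
After move 2 (U'): U=WOWO F=OYGG R=GGWR B=WRBB L=BBOY
After move 3 (F'): F=YGOG U=WOGW R=RGRR D=BYYY L=BOOW
After move 4 (F'): F=GGYO U=WORR R=YGBR D=OWYY L=BWOG
After move 5 (F'): F=GOGY U=WOYB R=WGOR D=WGYY L=BROR
Query 1: B[2] = B
Query 2: U[0] = W
Query 3: F[2] = G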